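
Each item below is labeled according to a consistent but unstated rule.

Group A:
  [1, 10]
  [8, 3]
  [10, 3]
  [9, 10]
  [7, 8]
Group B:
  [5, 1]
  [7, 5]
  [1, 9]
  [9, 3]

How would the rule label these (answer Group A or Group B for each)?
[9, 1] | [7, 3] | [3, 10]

Group B, Group B, Group A

The rule appears to be: sum is odd.
[9, 1]: 9+1 = 10 — does not fit, so Group B. [7, 3]: 7+3 = 10 — does not fit, so Group B. [3, 10]: 3+10 = 13 — checks out, so Group A.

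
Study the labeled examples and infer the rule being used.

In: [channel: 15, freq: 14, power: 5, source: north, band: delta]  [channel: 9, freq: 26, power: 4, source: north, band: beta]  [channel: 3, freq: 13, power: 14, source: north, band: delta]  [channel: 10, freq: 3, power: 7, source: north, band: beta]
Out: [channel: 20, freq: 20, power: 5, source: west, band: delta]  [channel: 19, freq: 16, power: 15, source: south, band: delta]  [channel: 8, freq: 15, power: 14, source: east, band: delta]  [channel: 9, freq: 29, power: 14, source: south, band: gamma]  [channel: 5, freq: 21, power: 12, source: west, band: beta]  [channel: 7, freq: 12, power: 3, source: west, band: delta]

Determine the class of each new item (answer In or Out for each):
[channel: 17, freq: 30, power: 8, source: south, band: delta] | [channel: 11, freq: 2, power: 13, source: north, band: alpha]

Out, In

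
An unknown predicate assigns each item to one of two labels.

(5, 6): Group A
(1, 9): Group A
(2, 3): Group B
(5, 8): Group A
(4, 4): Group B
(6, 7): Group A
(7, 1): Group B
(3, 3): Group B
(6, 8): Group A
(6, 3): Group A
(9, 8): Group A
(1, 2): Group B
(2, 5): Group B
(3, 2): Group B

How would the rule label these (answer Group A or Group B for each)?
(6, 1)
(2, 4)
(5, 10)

'Group A' ⟺ sum ≥ 9.
Group B: (6, 1), since 6+1 = 7. Group B: (2, 4), since 2+4 = 6. Group A: (5, 10), since 5+10 = 15.

Group B, Group B, Group A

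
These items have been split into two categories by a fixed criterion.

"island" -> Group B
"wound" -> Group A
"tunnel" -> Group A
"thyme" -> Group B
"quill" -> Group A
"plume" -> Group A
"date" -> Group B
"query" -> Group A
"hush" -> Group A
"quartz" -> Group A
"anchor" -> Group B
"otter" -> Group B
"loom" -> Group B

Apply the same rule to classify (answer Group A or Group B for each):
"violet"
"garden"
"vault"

Group B, Group B, Group A

All 'Group A' examples share one property — contains 'u' — and every 'Group B' example lacks it.
"violet": Group B (no 'u'). "garden": Group B (no 'u'). "vault": Group A (has 'u').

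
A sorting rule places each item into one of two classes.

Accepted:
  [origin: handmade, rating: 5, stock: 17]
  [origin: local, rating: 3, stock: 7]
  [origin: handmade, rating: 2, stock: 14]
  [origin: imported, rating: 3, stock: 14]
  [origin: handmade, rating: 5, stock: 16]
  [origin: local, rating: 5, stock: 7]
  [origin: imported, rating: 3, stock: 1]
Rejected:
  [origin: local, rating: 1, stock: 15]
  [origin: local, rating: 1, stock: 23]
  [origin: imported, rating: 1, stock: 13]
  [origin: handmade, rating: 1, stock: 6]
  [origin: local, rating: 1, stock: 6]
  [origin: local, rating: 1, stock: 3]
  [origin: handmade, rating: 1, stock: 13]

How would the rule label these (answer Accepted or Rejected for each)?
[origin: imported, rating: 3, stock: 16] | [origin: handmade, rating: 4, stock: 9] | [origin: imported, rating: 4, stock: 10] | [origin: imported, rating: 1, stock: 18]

The simplest hypothesis consistent with all the labels is: rating ≥ 2.
Accepted: [origin: imported, rating: 3, stock: 16], since rating = 3.
Accepted: [origin: handmade, rating: 4, stock: 9], since rating = 4.
Accepted: [origin: imported, rating: 4, stock: 10], since rating = 4.
Rejected: [origin: imported, rating: 1, stock: 18], since rating = 1.

Accepted, Accepted, Accepted, Rejected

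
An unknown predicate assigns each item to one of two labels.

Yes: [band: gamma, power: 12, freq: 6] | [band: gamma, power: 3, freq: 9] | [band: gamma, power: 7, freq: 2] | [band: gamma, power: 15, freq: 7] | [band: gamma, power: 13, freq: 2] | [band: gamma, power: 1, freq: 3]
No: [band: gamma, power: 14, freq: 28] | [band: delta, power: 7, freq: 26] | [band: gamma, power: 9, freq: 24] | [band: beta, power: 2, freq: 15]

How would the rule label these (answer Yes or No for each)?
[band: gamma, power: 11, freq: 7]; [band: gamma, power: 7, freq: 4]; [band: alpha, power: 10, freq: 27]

Yes, Yes, No

The simplest hypothesis consistent with all the labels is: freq ≤ 9.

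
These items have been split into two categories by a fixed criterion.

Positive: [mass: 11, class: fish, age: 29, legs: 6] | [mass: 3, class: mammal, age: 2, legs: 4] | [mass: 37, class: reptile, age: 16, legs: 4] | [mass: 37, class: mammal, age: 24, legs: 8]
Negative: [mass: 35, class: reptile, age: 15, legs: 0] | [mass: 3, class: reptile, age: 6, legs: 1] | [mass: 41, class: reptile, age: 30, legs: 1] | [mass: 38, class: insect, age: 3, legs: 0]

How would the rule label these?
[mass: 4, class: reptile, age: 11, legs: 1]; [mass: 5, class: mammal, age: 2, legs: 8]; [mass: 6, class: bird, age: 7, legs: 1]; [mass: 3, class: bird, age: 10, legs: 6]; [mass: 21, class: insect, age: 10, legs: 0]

Negative, Positive, Negative, Positive, Negative

The pattern is that an item is 'Positive' exactly when: legs ≥ 4.
Negative: [mass: 4, class: reptile, age: 11, legs: 1], since legs = 1.
Positive: [mass: 5, class: mammal, age: 2, legs: 8], since legs = 8.
Negative: [mass: 6, class: bird, age: 7, legs: 1], since legs = 1.
Positive: [mass: 3, class: bird, age: 10, legs: 6], since legs = 6.
Negative: [mass: 21, class: insect, age: 10, legs: 0], since legs = 0.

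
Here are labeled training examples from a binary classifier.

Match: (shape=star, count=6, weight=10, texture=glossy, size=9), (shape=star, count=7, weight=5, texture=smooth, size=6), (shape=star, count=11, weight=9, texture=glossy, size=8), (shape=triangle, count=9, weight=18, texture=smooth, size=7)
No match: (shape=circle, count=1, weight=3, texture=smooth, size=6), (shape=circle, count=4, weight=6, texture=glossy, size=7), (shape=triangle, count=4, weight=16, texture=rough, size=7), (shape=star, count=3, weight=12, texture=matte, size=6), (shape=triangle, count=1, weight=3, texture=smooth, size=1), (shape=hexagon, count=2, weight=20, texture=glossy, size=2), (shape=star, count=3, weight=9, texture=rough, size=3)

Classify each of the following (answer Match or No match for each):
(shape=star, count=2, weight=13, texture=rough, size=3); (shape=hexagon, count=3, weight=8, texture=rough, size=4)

No match, No match

The rule appears to be: count ≥ 6.
(shape=star, count=2, weight=13, texture=rough, size=3) → count = 2 → No match. (shape=hexagon, count=3, weight=8, texture=rough, size=4) → count = 3 → No match.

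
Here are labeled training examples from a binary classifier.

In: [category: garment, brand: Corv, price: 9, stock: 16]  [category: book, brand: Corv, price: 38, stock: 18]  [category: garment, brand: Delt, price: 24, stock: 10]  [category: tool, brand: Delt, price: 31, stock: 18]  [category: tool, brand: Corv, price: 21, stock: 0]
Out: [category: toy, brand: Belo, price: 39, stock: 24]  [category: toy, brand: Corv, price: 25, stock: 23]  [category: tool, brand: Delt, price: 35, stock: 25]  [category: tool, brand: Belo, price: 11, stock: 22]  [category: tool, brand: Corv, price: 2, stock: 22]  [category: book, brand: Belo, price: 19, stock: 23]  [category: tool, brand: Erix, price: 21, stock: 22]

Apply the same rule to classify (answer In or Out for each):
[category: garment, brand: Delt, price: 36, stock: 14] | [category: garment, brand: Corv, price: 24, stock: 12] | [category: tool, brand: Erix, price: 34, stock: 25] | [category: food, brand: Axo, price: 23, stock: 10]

In, In, Out, In

The classifier is using: stock ≤ 18.
[category: garment, brand: Delt, price: 36, stock: 14]: stock = 14 — has this property, so In. [category: garment, brand: Corv, price: 24, stock: 12]: stock = 12 — has this property, so In. [category: tool, brand: Erix, price: 34, stock: 25]: stock = 25 — does not pass, so Out. [category: food, brand: Axo, price: 23, stock: 10]: stock = 10 — has this property, so In.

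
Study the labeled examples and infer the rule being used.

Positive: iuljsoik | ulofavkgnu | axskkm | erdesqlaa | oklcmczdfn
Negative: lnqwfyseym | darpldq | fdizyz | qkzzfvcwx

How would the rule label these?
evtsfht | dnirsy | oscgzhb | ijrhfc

All 'Positive' examples share one property — starts with a vowel — and every 'Negative' example lacks it.

Positive, Negative, Positive, Positive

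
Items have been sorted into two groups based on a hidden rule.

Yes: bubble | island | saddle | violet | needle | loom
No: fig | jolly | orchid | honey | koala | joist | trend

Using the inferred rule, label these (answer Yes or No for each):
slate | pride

No, No

The rule appears to be: even length AND contains 'l'.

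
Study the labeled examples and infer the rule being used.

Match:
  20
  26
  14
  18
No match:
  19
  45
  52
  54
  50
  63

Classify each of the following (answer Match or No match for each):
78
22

The classifier is using: even AND at most 26.
78 — 78 is even, 78 > 26, hence No match.
22 — 22 is even, 22 ≤ 26, hence Match.

No match, Match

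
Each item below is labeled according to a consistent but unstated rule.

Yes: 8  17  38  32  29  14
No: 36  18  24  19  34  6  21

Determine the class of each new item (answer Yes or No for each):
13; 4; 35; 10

The rule appears to be: ≡ 2 (mod 3).
13: 13 mod 3 = 1, doesn't match → No. 4: 4 mod 3 = 1, doesn't match → No. 35: 35 mod 3 = 2, meets the rule → Yes. 10: 10 mod 3 = 1, doesn't match → No.

No, No, Yes, No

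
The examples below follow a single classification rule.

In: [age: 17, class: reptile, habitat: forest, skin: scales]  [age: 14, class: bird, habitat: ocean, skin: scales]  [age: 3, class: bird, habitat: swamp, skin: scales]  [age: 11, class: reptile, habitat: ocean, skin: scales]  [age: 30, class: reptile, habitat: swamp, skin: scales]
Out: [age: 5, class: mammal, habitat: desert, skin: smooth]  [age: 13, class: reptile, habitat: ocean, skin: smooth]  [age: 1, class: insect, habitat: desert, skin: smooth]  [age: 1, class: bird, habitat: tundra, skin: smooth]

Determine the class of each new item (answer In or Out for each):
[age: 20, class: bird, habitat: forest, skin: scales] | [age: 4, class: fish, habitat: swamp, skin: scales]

In, In

The common property of the 'In' items is: skin is scales. No 'Out' item has it.
[age: 20, class: bird, habitat: forest, skin: scales]: skin is scales — satisfies this, so In. [age: 4, class: fish, habitat: swamp, skin: scales]: skin is scales — satisfies this, so In.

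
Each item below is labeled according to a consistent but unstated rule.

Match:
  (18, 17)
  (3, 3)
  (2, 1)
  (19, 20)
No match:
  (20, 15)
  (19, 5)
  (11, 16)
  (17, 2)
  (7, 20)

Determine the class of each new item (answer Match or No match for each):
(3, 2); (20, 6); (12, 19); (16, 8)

Match, No match, No match, No match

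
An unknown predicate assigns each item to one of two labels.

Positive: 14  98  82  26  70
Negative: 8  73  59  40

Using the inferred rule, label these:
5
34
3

Negative, Positive, Negative

The simplest hypothesis consistent with all the labels is: ≡ 2 (mod 4).
5: Negative (5 mod 4 = 1). 34: Positive (34 mod 4 = 2). 3: Negative (3 mod 4 = 3).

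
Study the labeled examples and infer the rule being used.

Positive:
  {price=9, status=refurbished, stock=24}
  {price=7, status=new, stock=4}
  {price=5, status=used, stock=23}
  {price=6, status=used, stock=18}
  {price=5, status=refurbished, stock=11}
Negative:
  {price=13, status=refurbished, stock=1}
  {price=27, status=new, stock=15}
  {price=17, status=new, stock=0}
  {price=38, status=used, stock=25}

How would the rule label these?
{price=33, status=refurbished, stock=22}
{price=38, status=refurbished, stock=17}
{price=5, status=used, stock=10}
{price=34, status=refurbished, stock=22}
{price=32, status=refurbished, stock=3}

Rule: price ≤ 9. This holds for each 'Positive' example and fails for each 'Negative' one.
{price=33, status=refurbished, stock=22} → price = 33 → Negative. {price=38, status=refurbished, stock=17} → price = 38 → Negative. {price=5, status=used, stock=10} → price = 5 → Positive. {price=34, status=refurbished, stock=22} → price = 34 → Negative. {price=32, status=refurbished, stock=3} → price = 32 → Negative.

Negative, Negative, Positive, Negative, Negative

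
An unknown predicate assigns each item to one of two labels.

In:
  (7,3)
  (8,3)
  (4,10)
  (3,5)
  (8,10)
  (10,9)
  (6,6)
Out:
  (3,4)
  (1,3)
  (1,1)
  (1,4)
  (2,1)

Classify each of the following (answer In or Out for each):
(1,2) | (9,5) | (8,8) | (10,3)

Every 'In' example satisfies: sum ≥ 8. None of the 'Out' examples do.

Out, In, In, In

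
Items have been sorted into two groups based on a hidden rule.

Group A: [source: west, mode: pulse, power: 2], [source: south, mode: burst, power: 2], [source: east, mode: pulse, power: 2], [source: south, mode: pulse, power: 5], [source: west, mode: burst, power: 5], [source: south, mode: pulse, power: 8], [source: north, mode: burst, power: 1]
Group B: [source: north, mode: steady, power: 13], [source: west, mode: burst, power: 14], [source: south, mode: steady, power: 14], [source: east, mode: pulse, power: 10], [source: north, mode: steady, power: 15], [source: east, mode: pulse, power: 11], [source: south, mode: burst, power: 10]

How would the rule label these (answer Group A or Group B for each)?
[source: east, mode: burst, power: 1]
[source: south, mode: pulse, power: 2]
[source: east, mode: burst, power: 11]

Group A, Group A, Group B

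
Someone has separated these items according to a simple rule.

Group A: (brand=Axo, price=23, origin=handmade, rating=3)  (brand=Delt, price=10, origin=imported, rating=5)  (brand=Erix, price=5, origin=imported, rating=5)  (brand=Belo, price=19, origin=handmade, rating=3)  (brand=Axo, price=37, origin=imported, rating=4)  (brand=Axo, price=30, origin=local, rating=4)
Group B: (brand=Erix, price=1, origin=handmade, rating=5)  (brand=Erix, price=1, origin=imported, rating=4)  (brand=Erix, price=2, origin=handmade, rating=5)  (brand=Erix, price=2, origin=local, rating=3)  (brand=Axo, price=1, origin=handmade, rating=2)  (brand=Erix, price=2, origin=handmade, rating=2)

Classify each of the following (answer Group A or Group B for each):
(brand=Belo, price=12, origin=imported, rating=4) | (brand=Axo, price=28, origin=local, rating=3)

The pattern is that an item is 'Group A' exactly when: price ≥ 5.

Group A, Group A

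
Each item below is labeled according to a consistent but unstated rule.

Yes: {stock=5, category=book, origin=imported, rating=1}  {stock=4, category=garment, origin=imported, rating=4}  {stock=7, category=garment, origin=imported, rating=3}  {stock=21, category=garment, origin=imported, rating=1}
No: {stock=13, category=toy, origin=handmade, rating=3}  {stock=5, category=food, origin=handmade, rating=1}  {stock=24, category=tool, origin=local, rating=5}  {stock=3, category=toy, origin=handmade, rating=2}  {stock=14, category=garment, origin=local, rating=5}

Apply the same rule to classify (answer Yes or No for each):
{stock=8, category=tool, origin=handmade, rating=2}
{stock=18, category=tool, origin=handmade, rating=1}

Rule: origin is imported. This holds for each 'Yes' example and fails for each 'No' one.
{stock=8, category=tool, origin=handmade, rating=2}: No (origin is handmade). {stock=18, category=tool, origin=handmade, rating=1}: No (origin is handmade).

No, No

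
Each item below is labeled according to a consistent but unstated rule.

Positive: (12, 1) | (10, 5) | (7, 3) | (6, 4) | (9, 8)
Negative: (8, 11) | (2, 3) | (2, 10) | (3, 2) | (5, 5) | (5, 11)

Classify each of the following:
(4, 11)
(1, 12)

Negative, Negative

Rule: first > second AND sum ≥ 10. This holds for each 'Positive' example and fails for each 'Negative' one.
(4, 11) — 4 < 11, 4+11 = 15, hence Negative. (1, 12) — 1 < 12, 1+12 = 13, hence Negative.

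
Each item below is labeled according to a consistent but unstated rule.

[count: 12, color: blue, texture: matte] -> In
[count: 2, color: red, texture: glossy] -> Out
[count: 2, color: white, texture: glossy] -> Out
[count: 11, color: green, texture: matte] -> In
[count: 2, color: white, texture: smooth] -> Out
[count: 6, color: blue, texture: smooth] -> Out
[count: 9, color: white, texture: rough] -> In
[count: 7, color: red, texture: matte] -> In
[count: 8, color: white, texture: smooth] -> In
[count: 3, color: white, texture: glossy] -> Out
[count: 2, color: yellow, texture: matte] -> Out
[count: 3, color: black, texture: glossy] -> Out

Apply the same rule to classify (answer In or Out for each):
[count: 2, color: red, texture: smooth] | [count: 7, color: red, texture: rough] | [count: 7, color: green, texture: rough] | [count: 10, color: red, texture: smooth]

Out, In, In, In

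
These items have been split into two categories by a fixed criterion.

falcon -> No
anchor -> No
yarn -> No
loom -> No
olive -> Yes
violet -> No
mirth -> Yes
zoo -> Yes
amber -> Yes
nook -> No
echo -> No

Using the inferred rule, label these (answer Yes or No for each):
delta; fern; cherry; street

Yes, No, No, No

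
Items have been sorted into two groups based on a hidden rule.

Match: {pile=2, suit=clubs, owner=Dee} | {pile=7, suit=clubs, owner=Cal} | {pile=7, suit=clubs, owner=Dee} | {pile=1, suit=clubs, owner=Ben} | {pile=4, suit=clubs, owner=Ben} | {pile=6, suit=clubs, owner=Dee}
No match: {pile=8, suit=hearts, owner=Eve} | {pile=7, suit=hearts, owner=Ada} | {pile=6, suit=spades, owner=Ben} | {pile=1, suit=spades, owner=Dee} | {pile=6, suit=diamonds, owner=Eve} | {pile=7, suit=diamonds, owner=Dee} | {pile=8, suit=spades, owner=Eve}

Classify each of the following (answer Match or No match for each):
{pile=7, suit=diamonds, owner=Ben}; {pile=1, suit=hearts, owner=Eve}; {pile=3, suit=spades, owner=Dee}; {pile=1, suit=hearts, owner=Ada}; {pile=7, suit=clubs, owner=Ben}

No match, No match, No match, No match, Match

All 'Match' examples share one property — suit is clubs — and every 'No match' example lacks it.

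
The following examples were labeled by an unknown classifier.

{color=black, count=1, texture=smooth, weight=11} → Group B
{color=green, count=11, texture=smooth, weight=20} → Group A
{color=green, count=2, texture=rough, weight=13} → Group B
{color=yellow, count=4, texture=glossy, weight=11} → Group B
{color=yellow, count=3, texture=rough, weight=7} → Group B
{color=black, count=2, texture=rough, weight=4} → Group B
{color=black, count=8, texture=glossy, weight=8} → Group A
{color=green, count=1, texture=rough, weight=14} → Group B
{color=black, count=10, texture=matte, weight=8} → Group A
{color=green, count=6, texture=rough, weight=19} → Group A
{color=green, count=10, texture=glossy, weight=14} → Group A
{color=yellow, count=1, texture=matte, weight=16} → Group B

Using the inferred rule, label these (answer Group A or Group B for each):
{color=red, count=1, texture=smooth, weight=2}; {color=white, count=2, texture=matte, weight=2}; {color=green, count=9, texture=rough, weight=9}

Rule: count ≥ 6. This holds for each 'Group A' example and fails for each 'Group B' one.

Group B, Group B, Group A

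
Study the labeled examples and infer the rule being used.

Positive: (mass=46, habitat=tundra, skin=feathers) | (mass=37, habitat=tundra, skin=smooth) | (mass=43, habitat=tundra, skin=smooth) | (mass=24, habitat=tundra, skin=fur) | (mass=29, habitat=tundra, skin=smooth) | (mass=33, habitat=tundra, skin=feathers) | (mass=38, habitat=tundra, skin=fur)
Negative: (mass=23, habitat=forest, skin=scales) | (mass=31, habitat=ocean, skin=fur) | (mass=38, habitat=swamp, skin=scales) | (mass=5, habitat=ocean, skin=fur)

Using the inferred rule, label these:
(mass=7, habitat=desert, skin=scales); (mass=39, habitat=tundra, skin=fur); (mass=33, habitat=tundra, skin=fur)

A rule that fits every label: habitat is tundra — true of each 'Positive' example, false of each 'Negative' one.

Negative, Positive, Positive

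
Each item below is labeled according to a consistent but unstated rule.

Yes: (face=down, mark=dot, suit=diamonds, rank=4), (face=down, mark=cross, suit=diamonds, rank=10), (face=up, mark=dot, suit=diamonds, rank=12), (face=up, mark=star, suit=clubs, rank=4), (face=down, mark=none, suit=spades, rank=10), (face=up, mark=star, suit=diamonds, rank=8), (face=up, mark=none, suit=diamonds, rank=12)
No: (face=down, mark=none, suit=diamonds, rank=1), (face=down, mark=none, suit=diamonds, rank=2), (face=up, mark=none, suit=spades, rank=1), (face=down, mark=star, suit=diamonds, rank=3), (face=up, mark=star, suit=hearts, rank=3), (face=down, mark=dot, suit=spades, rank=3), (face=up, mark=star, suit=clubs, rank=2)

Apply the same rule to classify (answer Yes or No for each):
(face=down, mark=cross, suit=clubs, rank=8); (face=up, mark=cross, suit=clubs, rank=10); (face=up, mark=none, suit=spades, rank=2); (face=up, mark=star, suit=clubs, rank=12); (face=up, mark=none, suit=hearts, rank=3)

Yes, Yes, No, Yes, No

The rule appears to be: rank ≥ 4.
Yes: (face=down, mark=cross, suit=clubs, rank=8), since rank = 8. Yes: (face=up, mark=cross, suit=clubs, rank=10), since rank = 10. No: (face=up, mark=none, suit=spades, rank=2), since rank = 2. Yes: (face=up, mark=star, suit=clubs, rank=12), since rank = 12. No: (face=up, mark=none, suit=hearts, rank=3), since rank = 3.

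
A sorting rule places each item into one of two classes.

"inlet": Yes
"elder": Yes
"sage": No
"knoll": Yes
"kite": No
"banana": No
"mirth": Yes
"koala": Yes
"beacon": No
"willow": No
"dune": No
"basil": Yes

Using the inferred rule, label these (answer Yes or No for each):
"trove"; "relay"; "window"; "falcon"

The classifier is using: odd length.
"trove" → length 5 → Yes. "relay" → length 5 → Yes. "window" → length 6 → No. "falcon" → length 6 → No.

Yes, Yes, No, No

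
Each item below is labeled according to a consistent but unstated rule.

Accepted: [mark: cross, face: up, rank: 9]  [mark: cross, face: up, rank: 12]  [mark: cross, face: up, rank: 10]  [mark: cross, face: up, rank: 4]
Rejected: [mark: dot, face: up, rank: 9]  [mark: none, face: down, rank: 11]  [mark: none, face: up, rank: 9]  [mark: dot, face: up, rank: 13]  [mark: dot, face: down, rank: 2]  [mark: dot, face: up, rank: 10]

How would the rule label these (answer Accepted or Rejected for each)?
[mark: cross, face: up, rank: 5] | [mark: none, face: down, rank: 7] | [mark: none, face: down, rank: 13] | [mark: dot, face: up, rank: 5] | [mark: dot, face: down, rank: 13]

The distinguishing property — mark is cross — holds for all the 'Accepted' cases and none of the 'Rejected' cases.
Accepted: [mark: cross, face: up, rank: 5], since mark is cross. Rejected: [mark: none, face: down, rank: 7], since mark is none. Rejected: [mark: none, face: down, rank: 13], since mark is none. Rejected: [mark: dot, face: up, rank: 5], since mark is dot. Rejected: [mark: dot, face: down, rank: 13], since mark is dot.

Accepted, Rejected, Rejected, Rejected, Rejected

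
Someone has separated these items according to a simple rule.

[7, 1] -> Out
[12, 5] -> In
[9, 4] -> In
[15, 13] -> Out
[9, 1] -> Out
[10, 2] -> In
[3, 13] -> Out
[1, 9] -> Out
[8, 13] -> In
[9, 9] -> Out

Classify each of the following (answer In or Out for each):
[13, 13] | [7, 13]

A rule that fits every label: product is even — true of each 'In' example, false of each 'Out' one.
[13, 13]: 13·13 = 169 — fails the rule, so Out.
[7, 13]: 7·13 = 91 — fails the rule, so Out.

Out, Out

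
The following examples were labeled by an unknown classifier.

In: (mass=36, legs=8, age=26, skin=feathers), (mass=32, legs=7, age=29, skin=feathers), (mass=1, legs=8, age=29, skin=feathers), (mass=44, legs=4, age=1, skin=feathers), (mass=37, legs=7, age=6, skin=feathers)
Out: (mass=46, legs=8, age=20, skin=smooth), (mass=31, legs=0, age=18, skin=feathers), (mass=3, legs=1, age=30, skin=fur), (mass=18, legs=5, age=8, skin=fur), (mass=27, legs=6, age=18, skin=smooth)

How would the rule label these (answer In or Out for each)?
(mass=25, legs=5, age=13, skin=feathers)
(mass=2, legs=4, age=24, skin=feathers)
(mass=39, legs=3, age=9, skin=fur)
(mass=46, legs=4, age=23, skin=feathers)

The classifier is using: skin is feathers AND legs ≥ 1.

In, In, Out, In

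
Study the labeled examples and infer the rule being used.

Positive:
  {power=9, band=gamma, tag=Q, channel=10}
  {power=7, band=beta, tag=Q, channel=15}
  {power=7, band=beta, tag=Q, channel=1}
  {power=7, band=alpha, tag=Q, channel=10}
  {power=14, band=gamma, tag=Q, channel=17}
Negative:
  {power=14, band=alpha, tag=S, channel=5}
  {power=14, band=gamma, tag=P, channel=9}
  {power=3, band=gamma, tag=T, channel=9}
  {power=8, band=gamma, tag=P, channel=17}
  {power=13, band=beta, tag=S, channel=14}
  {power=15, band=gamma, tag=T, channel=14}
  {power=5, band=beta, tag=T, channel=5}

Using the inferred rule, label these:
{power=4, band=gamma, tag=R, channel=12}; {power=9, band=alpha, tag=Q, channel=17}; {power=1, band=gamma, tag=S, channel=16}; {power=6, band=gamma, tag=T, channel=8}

Negative, Positive, Negative, Negative

Rule: tag is Q. This holds for each 'Positive' example and fails for each 'Negative' one.
{power=4, band=gamma, tag=R, channel=12}: tag is R, does not fit → Negative. {power=9, band=alpha, tag=Q, channel=17}: tag is Q, has this property → Positive. {power=1, band=gamma, tag=S, channel=16}: tag is S, does not fit → Negative. {power=6, band=gamma, tag=T, channel=8}: tag is T, does not fit → Negative.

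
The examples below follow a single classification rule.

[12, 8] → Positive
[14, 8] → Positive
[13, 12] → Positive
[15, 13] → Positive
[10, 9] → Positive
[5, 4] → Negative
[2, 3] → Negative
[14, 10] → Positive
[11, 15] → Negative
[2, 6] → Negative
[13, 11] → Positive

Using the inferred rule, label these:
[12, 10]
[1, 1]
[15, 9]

Positive, Negative, Positive

A rule that fits every label: first > second AND sum ≥ 19 — true of each 'Positive' example, false of each 'Negative' one.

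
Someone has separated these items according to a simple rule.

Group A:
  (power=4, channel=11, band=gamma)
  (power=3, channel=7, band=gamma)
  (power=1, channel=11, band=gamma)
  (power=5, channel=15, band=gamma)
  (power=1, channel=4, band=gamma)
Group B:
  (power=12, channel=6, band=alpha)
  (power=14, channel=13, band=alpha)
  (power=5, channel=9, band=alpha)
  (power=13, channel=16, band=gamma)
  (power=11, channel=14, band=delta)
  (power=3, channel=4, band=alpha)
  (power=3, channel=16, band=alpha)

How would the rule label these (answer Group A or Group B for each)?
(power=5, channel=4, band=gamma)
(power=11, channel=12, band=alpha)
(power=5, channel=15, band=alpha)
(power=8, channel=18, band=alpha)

The rule appears to be: band is gamma AND power ≤ 5.
(power=5, channel=4, band=gamma): Group A (band is gamma, power = 5).
(power=11, channel=12, band=alpha): Group B (band is alpha, power = 11).
(power=5, channel=15, band=alpha): Group B (band is alpha, power = 5).
(power=8, channel=18, band=alpha): Group B (band is alpha, power = 8).

Group A, Group B, Group B, Group B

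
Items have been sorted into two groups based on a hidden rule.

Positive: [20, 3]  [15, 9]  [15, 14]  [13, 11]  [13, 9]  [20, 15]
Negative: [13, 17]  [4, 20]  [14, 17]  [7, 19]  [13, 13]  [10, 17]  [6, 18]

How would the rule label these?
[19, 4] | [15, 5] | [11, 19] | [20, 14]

Positive, Positive, Negative, Positive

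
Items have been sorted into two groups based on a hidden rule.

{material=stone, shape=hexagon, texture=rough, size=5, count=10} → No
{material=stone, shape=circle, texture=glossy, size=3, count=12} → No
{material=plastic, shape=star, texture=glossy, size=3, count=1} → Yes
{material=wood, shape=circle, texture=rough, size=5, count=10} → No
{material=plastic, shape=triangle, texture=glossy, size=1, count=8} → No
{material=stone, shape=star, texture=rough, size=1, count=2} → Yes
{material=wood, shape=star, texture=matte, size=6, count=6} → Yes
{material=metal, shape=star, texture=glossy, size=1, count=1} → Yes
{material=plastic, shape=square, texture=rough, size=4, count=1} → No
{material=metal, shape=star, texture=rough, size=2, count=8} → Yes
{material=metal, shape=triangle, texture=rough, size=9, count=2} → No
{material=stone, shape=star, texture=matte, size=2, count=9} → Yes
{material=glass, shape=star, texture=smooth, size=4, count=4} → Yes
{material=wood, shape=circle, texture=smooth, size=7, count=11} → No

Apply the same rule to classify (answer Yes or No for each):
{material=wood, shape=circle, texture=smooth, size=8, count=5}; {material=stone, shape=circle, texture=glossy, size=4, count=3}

No, No

The rule appears to be: shape is star.
{material=wood, shape=circle, texture=smooth, size=8, count=5}: No (shape is circle). {material=stone, shape=circle, texture=glossy, size=4, count=3}: No (shape is circle).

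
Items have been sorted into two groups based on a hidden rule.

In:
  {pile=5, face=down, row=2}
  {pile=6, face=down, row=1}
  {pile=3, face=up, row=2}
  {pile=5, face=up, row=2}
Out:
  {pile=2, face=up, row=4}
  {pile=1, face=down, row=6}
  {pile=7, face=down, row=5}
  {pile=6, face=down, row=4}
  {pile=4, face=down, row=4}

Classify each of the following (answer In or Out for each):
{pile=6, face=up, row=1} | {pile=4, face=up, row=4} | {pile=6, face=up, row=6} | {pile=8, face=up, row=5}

The common property of the 'In' items is: row ≤ 2. No 'Out' item has it.
{pile=6, face=up, row=1}: row = 1 — checks out, so In. {pile=4, face=up, row=4}: row = 4 — does not fit, so Out. {pile=6, face=up, row=6}: row = 6 — does not fit, so Out. {pile=8, face=up, row=5}: row = 5 — does not fit, so Out.

In, Out, Out, Out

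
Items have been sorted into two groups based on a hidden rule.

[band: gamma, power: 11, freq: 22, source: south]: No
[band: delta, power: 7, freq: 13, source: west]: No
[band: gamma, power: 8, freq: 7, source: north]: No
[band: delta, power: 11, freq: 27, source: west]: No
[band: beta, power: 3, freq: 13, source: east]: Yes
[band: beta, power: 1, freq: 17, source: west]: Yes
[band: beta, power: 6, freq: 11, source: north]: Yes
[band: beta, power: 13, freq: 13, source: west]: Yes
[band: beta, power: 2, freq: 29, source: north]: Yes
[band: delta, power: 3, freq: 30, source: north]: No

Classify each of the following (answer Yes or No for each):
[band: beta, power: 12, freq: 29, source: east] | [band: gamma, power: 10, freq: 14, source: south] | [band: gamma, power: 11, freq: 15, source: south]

The pattern is that an item is 'Yes' exactly when: band is beta.

Yes, No, No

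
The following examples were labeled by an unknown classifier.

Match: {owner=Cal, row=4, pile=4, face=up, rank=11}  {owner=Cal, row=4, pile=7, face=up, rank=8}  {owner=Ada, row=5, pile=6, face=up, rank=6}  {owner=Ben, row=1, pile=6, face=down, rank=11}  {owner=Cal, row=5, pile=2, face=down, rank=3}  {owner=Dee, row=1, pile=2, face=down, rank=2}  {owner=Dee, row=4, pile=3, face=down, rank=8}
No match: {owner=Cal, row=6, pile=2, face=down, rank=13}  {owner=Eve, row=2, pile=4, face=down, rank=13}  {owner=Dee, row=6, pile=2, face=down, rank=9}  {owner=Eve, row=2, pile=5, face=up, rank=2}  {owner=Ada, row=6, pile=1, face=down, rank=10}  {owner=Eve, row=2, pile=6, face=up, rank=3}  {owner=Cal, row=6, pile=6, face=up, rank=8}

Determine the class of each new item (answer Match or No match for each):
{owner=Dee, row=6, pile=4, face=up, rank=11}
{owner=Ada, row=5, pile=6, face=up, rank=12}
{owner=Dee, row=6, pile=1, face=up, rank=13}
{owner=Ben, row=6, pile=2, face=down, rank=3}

All 'Match' examples share one property — row ≠ 2 AND row ≤ 5 — and every 'No match' example lacks it.
{owner=Dee, row=6, pile=4, face=up, rank=11} — row = 6, hence No match.
{owner=Ada, row=5, pile=6, face=up, rank=12} — row = 5, hence Match.
{owner=Dee, row=6, pile=1, face=up, rank=13} — row = 6, hence No match.
{owner=Ben, row=6, pile=2, face=down, rank=3} — row = 6, hence No match.

No match, Match, No match, No match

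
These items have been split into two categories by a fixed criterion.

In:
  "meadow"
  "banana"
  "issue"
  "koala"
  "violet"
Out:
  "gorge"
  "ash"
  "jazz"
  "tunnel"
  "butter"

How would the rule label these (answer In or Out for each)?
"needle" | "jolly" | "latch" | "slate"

In, Out, Out, Out

Every 'In' example satisfies: has ≥ 3 vowels. None of the 'Out' examples do.
"needle": 3 vowels, fits → In. "jolly": 1 vowel, does not pass → Out. "latch": 1 vowel, does not pass → Out. "slate": 2 vowels, does not pass → Out.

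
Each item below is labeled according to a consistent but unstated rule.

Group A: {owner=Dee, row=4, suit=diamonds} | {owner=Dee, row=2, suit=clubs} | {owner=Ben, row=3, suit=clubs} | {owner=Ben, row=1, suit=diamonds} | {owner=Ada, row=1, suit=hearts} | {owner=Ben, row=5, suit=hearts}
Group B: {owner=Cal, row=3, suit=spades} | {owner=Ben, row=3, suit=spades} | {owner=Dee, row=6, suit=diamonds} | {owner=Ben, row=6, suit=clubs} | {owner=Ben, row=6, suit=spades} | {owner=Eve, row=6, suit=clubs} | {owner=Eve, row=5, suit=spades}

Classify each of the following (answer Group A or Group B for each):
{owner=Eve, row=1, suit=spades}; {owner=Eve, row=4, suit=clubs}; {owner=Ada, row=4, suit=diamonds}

Group B, Group A, Group A

All 'Group A' examples share one property — suit is not spades AND row ≤ 5 — and every 'Group B' example lacks it.
{owner=Eve, row=1, suit=spades} — suit is spades, row = 1, hence Group B.
{owner=Eve, row=4, suit=clubs} — suit is clubs, row = 4, hence Group A.
{owner=Ada, row=4, suit=diamonds} — suit is diamonds, row = 4, hence Group A.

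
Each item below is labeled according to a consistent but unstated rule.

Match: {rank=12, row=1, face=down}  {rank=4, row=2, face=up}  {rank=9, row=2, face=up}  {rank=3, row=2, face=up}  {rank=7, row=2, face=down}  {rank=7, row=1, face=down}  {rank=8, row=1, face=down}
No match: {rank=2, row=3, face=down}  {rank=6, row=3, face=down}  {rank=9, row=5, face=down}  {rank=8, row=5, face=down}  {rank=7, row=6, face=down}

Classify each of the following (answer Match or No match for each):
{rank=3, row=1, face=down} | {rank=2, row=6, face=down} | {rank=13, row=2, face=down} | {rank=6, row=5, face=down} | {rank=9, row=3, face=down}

Match, No match, Match, No match, No match

Rule: row ≤ 2. This holds for each 'Match' example and fails for each 'No match' one.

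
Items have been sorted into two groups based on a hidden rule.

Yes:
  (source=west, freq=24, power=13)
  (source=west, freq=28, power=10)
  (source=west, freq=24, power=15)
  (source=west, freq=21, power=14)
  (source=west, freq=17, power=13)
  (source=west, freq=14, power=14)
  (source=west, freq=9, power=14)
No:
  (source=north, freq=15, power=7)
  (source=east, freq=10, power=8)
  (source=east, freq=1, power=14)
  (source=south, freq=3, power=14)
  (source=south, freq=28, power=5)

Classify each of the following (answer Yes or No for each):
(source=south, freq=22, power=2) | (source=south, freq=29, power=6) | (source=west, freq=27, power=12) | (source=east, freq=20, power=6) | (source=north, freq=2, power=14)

'Yes' ⟺ source is west.

No, No, Yes, No, No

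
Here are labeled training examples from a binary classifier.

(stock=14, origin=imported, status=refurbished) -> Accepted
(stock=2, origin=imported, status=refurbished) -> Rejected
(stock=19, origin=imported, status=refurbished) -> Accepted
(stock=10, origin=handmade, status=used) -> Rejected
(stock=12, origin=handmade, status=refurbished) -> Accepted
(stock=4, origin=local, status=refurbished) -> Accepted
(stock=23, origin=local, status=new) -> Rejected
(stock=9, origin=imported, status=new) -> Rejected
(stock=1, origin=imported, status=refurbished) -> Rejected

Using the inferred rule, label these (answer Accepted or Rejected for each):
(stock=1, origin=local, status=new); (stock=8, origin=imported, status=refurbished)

Rule: status is refurbished AND stock ≥ 4. This holds for each 'Accepted' example and fails for each 'Rejected' one.
(stock=1, origin=local, status=new): status is new, stock = 1, doesn't qualify → Rejected. (stock=8, origin=imported, status=refurbished): status is refurbished, stock = 8, has this property → Accepted.

Rejected, Accepted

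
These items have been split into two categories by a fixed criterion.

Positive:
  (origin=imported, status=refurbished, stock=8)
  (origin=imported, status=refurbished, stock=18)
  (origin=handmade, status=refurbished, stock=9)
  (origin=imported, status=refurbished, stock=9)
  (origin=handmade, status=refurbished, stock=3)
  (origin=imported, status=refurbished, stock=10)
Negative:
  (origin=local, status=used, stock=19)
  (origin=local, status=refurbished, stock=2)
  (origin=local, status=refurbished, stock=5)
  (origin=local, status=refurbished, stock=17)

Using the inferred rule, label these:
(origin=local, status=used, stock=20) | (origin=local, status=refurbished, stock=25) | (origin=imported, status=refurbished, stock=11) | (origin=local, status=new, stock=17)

Every 'Positive' example satisfies: origin is not local. None of the 'Negative' examples do.
(origin=local, status=used, stock=20) — origin is local, hence Negative.
(origin=local, status=refurbished, stock=25) — origin is local, hence Negative.
(origin=imported, status=refurbished, stock=11) — origin is imported, hence Positive.
(origin=local, status=new, stock=17) — origin is local, hence Negative.

Negative, Negative, Positive, Negative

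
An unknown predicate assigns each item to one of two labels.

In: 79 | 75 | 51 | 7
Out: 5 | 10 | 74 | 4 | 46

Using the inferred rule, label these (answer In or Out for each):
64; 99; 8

'In' ⟺ ≡ 3 (mod 4).
64 — 64 mod 4 = 0, hence Out. 99 — 99 mod 4 = 3, hence In. 8 — 8 mod 4 = 0, hence Out.

Out, In, Out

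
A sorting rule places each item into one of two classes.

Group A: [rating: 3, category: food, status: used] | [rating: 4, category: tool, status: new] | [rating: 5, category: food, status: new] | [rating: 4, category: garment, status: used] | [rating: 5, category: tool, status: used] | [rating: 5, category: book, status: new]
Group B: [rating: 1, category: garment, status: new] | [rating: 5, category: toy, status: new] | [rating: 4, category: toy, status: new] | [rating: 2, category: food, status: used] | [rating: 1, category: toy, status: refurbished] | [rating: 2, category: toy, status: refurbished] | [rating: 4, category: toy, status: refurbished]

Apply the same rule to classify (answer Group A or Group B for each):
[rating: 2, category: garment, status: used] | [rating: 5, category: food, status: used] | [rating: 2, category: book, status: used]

'Group A' ⟺ category is not toy AND rating ≥ 3.
[rating: 2, category: garment, status: used] → category is garment, rating = 2 → Group B. [rating: 5, category: food, status: used] → category is food, rating = 5 → Group A. [rating: 2, category: book, status: used] → category is book, rating = 2 → Group B.

Group B, Group A, Group B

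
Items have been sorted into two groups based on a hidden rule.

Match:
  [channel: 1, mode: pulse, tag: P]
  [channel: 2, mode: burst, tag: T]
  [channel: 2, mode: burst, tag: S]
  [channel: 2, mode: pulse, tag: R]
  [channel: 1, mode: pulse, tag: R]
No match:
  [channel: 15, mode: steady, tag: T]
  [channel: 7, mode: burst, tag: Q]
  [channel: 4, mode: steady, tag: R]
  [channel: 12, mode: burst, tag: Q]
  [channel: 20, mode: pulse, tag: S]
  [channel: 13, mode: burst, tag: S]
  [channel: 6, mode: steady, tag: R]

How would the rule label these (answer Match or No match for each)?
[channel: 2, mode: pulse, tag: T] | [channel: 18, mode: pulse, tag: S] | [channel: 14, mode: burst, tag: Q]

The common property of the 'Match' items is: channel ≤ 2. No 'No match' item has it.
[channel: 2, mode: pulse, tag: T]: Match (channel = 2).
[channel: 18, mode: pulse, tag: S]: No match (channel = 18).
[channel: 14, mode: burst, tag: Q]: No match (channel = 14).

Match, No match, No match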